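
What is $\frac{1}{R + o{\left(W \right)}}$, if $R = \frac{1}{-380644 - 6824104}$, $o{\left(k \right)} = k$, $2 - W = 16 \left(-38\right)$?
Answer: $\frac{7204748}{4394896279} \approx 0.0016393$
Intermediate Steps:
$W = 610$ ($W = 2 - 16 \left(-38\right) = 2 - -608 = 2 + 608 = 610$)
$R = - \frac{1}{7204748}$ ($R = \frac{1}{-7204748} = - \frac{1}{7204748} \approx -1.388 \cdot 10^{-7}$)
$\frac{1}{R + o{\left(W \right)}} = \frac{1}{- \frac{1}{7204748} + 610} = \frac{1}{\frac{4394896279}{7204748}} = \frac{7204748}{4394896279}$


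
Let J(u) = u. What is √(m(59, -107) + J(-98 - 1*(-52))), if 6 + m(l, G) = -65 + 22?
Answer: I*√95 ≈ 9.7468*I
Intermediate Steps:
m(l, G) = -49 (m(l, G) = -6 + (-65 + 22) = -6 - 43 = -49)
√(m(59, -107) + J(-98 - 1*(-52))) = √(-49 + (-98 - 1*(-52))) = √(-49 + (-98 + 52)) = √(-49 - 46) = √(-95) = I*√95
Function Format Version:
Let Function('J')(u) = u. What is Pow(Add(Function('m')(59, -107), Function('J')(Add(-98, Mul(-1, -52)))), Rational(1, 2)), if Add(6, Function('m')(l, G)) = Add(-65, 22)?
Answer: Mul(I, Pow(95, Rational(1, 2))) ≈ Mul(9.7468, I)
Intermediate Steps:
Function('m')(l, G) = -49 (Function('m')(l, G) = Add(-6, Add(-65, 22)) = Add(-6, -43) = -49)
Pow(Add(Function('m')(59, -107), Function('J')(Add(-98, Mul(-1, -52)))), Rational(1, 2)) = Pow(Add(-49, Add(-98, Mul(-1, -52))), Rational(1, 2)) = Pow(Add(-49, Add(-98, 52)), Rational(1, 2)) = Pow(Add(-49, -46), Rational(1, 2)) = Pow(-95, Rational(1, 2)) = Mul(I, Pow(95, Rational(1, 2)))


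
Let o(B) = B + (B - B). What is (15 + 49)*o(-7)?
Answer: -448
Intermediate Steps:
o(B) = B (o(B) = B + 0 = B)
(15 + 49)*o(-7) = (15 + 49)*(-7) = 64*(-7) = -448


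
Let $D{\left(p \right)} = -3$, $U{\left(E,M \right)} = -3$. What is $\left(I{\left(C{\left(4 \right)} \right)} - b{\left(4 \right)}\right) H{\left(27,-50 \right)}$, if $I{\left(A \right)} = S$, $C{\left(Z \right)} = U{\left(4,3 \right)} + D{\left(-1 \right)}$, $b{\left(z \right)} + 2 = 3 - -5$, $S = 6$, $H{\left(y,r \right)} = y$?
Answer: $0$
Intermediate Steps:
$b{\left(z \right)} = 6$ ($b{\left(z \right)} = -2 + \left(3 - -5\right) = -2 + \left(3 + 5\right) = -2 + 8 = 6$)
$C{\left(Z \right)} = -6$ ($C{\left(Z \right)} = -3 - 3 = -6$)
$I{\left(A \right)} = 6$
$\left(I{\left(C{\left(4 \right)} \right)} - b{\left(4 \right)}\right) H{\left(27,-50 \right)} = \left(6 - 6\right) 27 = 0 \cdot 27 = 0$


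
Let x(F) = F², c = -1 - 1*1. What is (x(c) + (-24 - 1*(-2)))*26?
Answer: -468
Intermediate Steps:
c = -2 (c = -1 - 1 = -2)
(x(c) + (-24 - 1*(-2)))*26 = ((-2)² + (-24 - 1*(-2)))*26 = (4 + (-24 + 2))*26 = (4 - 22)*26 = -18*26 = -468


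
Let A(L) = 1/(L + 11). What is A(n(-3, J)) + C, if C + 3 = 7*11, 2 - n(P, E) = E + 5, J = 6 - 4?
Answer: 445/6 ≈ 74.167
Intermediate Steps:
J = 2
n(P, E) = -3 - E (n(P, E) = 2 - (E + 5) = 2 - (5 + E) = 2 + (-5 - E) = -3 - E)
A(L) = 1/(11 + L)
C = 74 (C = -3 + 7*11 = -3 + 77 = 74)
A(n(-3, J)) + C = 1/(11 + (-3 - 1*2)) + 74 = 1/(11 + (-3 - 2)) + 74 = 1/(11 - 5) + 74 = 1/6 + 74 = 445/6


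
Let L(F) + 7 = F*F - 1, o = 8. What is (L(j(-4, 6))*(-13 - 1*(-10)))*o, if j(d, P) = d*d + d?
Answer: -3264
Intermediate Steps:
j(d, P) = d + d² (j(d, P) = d² + d = d + d²)
L(F) = -8 + F² (L(F) = -7 + (F*F - 1) = -7 + (F² - 1) = -7 + (-1 + F²) = -8 + F²)
(L(j(-4, 6))*(-13 - 1*(-10)))*o = ((-8 + (-4*(1 - 4))²)*(-13 - 1*(-10)))*8 = ((-8 + (-4*(-3))²)*(-13 + 10))*8 = ((-8 + 12²)*(-3))*8 = ((-8 + 144)*(-3))*8 = (136*(-3))*8 = -408*8 = -3264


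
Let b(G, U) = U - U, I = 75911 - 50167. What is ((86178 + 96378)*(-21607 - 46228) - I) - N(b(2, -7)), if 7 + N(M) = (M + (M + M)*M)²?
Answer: -12383711997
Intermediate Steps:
I = 25744
b(G, U) = 0
N(M) = -7 + (M + 2*M²)² (N(M) = -7 + (M + (M + M)*M)² = -7 + (M + (2*M)*M)² = -7 + (M + 2*M²)²)
((86178 + 96378)*(-21607 - 46228) - I) - N(b(2, -7)) = ((86178 + 96378)*(-21607 - 46228) - 1*25744) - (-7 + 0²*(1 + 2*0)²) = (182556*(-67835) - 25744) - (-7 + 0*(1 + 0)²) = (-12383686260 - 25744) - (-7 + 0*1²) = -12383712004 - (-7 + 0*1) = -12383712004 - (-7 + 0) = -12383712004 - 1*(-7) = -12383712004 + 7 = -12383711997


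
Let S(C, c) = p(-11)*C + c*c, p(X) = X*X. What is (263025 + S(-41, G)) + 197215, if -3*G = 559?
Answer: 4409992/9 ≈ 4.9000e+5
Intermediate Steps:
G = -559/3 (G = -⅓*559 = -559/3 ≈ -186.33)
p(X) = X²
S(C, c) = c² + 121*C (S(C, c) = (-11)²*C + c*c = 121*C + c² = c² + 121*C)
(263025 + S(-41, G)) + 197215 = (263025 + ((-559/3)² + 121*(-41))) + 197215 = (263025 + (312481/9 - 4961)) + 197215 = (263025 + 267832/9) + 197215 = 2635057/9 + 197215 = 4409992/9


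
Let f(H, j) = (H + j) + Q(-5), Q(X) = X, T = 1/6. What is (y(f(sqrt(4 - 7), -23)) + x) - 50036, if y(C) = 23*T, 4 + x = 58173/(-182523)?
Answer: -18265618843/365046 ≈ -50037.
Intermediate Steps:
T = 1/6 (T = 1*(1/6) = 1/6 ≈ 0.16667)
x = -262755/60841 (x = -4 + 58173/(-182523) = -4 + 58173*(-1/182523) = -4 - 19391/60841 = -262755/60841 ≈ -4.3187)
f(H, j) = -5 + H + j (f(H, j) = (H + j) - 5 = -5 + H + j)
y(C) = 23/6 (y(C) = 23*(1/6) = 23/6)
(y(f(sqrt(4 - 7), -23)) + x) - 50036 = (23/6 - 262755/60841) - 50036 = -177187/365046 - 50036 = -18265618843/365046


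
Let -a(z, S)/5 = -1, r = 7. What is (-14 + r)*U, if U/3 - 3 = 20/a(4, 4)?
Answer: -147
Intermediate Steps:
a(z, S) = 5 (a(z, S) = -5*(-1) = 5)
U = 21 (U = 9 + 3*(20/5) = 9 + 3*(20*(1/5)) = 9 + 3*4 = 9 + 12 = 21)
(-14 + r)*U = (-14 + 7)*21 = -7*21 = -147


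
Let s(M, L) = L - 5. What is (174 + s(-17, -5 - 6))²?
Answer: 24964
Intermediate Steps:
s(M, L) = -5 + L
(174 + s(-17, -5 - 6))² = (174 + (-5 + (-5 - 6)))² = (174 + (-5 - 11))² = (174 - 16)² = 158² = 24964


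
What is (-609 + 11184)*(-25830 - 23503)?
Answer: -521696475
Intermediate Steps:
(-609 + 11184)*(-25830 - 23503) = 10575*(-49333) = -521696475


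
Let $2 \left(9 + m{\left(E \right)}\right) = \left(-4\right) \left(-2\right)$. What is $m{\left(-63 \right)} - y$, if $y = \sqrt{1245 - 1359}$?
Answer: $-5 - i \sqrt{114} \approx -5.0 - 10.677 i$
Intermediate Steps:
$m{\left(E \right)} = -5$ ($m{\left(E \right)} = -9 + \frac{\left(-4\right) \left(-2\right)}{2} = -9 + \frac{1}{2} \cdot 8 = -9 + 4 = -5$)
$y = i \sqrt{114}$ ($y = \sqrt{-114} = i \sqrt{114} \approx 10.677 i$)
$m{\left(-63 \right)} - y = -5 - i \sqrt{114}$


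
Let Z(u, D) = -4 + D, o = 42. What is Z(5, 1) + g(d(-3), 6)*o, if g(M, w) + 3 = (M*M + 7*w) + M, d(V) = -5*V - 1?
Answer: 10455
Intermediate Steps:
d(V) = -1 - 5*V
g(M, w) = -3 + M + M² + 7*w (g(M, w) = -3 + ((M*M + 7*w) + M) = -3 + ((M² + 7*w) + M) = -3 + (M + M² + 7*w) = -3 + M + M² + 7*w)
Z(5, 1) + g(d(-3), 6)*o = (-4 + 1) + (-3 + (-1 - 5*(-3)) + (-1 - 5*(-3))² + 7*6)*42 = -3 + (-3 + (-1 + 15) + (-1 + 15)² + 42)*42 = -3 + (-3 + 14 + 14² + 42)*42 = -3 + (-3 + 14 + 196 + 42)*42 = -3 + 249*42 = -3 + 10458 = 10455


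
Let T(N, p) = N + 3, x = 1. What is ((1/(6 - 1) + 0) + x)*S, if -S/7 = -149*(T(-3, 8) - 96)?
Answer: -600768/5 ≈ -1.2015e+5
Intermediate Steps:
T(N, p) = 3 + N
S = -100128 (S = -(-1043)*((3 - 3) - 96) = -(-1043)*(0 - 96) = -(-1043)*(-96) = -7*14304 = -100128)
((1/(6 - 1) + 0) + x)*S = ((1/(6 - 1) + 0) + 1)*(-100128) = ((1/5 + 0) + 1)*(-100128) = (1/5 + 1)*(-100128) = (6/5)*(-100128) = -600768/5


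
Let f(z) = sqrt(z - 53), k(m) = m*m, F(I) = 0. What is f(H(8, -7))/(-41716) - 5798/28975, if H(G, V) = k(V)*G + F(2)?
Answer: -5798/28975 - sqrt(339)/41716 ≈ -0.20054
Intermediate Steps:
k(m) = m**2
H(G, V) = G*V**2 (H(G, V) = V**2*G + 0 = G*V**2 + 0 = G*V**2)
f(z) = sqrt(-53 + z)
f(H(8, -7))/(-41716) - 5798/28975 = sqrt(-53 + 8*(-7)**2)/(-41716) - 5798/28975 = sqrt(-53 + 8*49)*(-1/41716) - 5798*1/28975 = sqrt(-53 + 392)*(-1/41716) - 5798/28975 = sqrt(339)*(-1/41716) - 5798/28975 = -sqrt(339)/41716 - 5798/28975 = -5798/28975 - sqrt(339)/41716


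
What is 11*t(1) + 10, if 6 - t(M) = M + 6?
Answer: -1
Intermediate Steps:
t(M) = -M (t(M) = 6 - (M + 6) = 6 - (6 + M) = 6 + (-6 - M) = -M)
11*t(1) + 10 = 11*(-1*1) + 10 = 11*(-1) + 10 = -11 + 10 = -1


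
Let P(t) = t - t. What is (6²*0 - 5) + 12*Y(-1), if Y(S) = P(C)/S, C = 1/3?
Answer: -5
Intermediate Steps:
C = ⅓ ≈ 0.33333
P(t) = 0
Y(S) = 0 (Y(S) = 0/S = 0)
(6²*0 - 5) + 12*Y(-1) = (6²*0 - 5) + 12*0 = (36*0 - 5) + 0 = (0 - 5) + 0 = -5 + 0 = -5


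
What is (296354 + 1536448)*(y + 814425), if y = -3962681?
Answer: -5770129893312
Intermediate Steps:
(296354 + 1536448)*(y + 814425) = (296354 + 1536448)*(-3962681 + 814425) = 1832802*(-3148256) = -5770129893312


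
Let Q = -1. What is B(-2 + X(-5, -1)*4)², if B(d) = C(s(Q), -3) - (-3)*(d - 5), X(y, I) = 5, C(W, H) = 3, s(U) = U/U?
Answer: 1764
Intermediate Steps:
s(U) = 1
B(d) = -12 + 3*d (B(d) = 3 - (-3)*(d - 5) = 3 - (-3)*(-5 + d) = 3 - (15 - 3*d) = 3 + (-15 + 3*d) = -12 + 3*d)
B(-2 + X(-5, -1)*4)² = (-12 + 3*(-2 + 5*4))² = (-12 + 3*(-2 + 20))² = (-12 + 3*18)² = (-12 + 54)² = 42² = 1764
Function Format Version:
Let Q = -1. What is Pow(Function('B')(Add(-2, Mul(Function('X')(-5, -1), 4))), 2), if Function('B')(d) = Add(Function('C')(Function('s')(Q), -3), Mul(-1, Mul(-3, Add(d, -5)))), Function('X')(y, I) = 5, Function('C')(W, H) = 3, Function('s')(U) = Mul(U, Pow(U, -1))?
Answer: 1764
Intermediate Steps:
Function('s')(U) = 1
Function('B')(d) = Add(-12, Mul(3, d)) (Function('B')(d) = Add(3, Mul(-1, Mul(-3, Add(d, -5)))) = Add(3, Mul(-1, Mul(-3, Add(-5, d)))) = Add(3, Mul(-1, Add(15, Mul(-3, d)))) = Add(3, Add(-15, Mul(3, d))) = Add(-12, Mul(3, d)))
Pow(Function('B')(Add(-2, Mul(Function('X')(-5, -1), 4))), 2) = Pow(Add(-12, Mul(3, Add(-2, Mul(5, 4)))), 2) = Pow(Add(-12, Mul(3, Add(-2, 20))), 2) = Pow(Add(-12, Mul(3, 18)), 2) = Pow(Add(-12, 54), 2) = Pow(42, 2) = 1764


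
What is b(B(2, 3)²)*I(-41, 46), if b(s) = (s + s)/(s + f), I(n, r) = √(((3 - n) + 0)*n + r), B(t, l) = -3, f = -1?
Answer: 9*I*√1758/4 ≈ 94.339*I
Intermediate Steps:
I(n, r) = √(r + n*(3 - n)) (I(n, r) = √((3 - n)*n + r) = √(n*(3 - n) + r) = √(r + n*(3 - n)))
b(s) = 2*s/(-1 + s) (b(s) = (s + s)/(s - 1) = (2*s)/(-1 + s) = 2*s/(-1 + s))
b(B(2, 3)²)*I(-41, 46) = (2*(-3)²/(-1 + (-3)²))*√(46 - 1*(-41)² + 3*(-41)) = (2*9/(-1 + 9))*√(46 - 1*1681 - 123) = (2*9/8)*√(46 - 1681 - 123) = (2*9*(⅛))*√(-1758) = 9*(I*√1758)/4 = 9*I*√1758/4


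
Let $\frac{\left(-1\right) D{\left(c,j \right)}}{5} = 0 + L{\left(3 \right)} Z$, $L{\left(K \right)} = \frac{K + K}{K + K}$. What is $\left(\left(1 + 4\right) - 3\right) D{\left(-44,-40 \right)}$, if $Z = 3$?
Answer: $-30$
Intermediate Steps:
$L{\left(K \right)} = 1$ ($L{\left(K \right)} = \frac{2 K}{2 K} = 2 K \frac{1}{2 K} = 1$)
$D{\left(c,j \right)} = -15$ ($D{\left(c,j \right)} = - 5 \left(0 + 1 \cdot 3\right) = - 5 \left(0 + 3\right) = \left(-5\right) 3 = -15$)
$\left(\left(1 + 4\right) - 3\right) D{\left(-44,-40 \right)} = \left(\left(1 + 4\right) - 3\right) \left(-15\right) = \left(5 - 3\right) \left(-15\right) = 2 \left(-15\right) = -30$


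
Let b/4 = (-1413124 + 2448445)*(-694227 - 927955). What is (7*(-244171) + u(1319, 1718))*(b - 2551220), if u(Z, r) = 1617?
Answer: 11471383977303442640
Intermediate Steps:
b = -6717916361688 (b = 4*((-1413124 + 2448445)*(-694227 - 927955)) = 4*(1035321*(-1622182)) = 4*(-1679479090422) = -6717916361688)
(7*(-244171) + u(1319, 1718))*(b - 2551220) = (7*(-244171) + 1617)*(-6717916361688 - 2551220) = (-1709197 + 1617)*(-6717918912908) = -1707580*(-6717918912908) = 11471383977303442640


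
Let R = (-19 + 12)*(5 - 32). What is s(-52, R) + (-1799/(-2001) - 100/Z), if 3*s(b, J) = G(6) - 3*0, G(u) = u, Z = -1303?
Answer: 7758803/2607303 ≈ 2.9758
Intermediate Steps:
R = 189 (R = -7*(-27) = 189)
s(b, J) = 2 (s(b, J) = (6 - 3*0)/3 = (6 + 0)/3 = (⅓)*6 = 2)
s(-52, R) + (-1799/(-2001) - 100/Z) = 2 + (-1799/(-2001) - 100/(-1303)) = 2 + (-1799*(-1/2001) - 100*(-1/1303)) = 2 + (1799/2001 + 100/1303) = 2 + 2544197/2607303 = 7758803/2607303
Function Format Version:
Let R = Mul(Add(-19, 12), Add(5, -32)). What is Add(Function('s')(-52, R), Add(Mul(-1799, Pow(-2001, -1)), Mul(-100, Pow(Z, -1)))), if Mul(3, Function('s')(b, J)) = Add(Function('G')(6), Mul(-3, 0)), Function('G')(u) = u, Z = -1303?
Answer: Rational(7758803, 2607303) ≈ 2.9758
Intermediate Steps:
R = 189 (R = Mul(-7, -27) = 189)
Function('s')(b, J) = 2 (Function('s')(b, J) = Mul(Rational(1, 3), Add(6, Mul(-3, 0))) = Mul(Rational(1, 3), Add(6, 0)) = Mul(Rational(1, 3), 6) = 2)
Add(Function('s')(-52, R), Add(Mul(-1799, Pow(-2001, -1)), Mul(-100, Pow(Z, -1)))) = Add(2, Add(Mul(-1799, Pow(-2001, -1)), Mul(-100, Pow(-1303, -1)))) = Add(2, Add(Mul(-1799, Rational(-1, 2001)), Mul(-100, Rational(-1, 1303)))) = Add(2, Add(Rational(1799, 2001), Rational(100, 1303))) = Add(2, Rational(2544197, 2607303)) = Rational(7758803, 2607303)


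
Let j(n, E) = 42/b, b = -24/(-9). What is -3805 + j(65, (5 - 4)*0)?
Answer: -15157/4 ≈ -3789.3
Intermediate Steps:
b = 8/3 (b = -24*(-⅑) = 8/3 ≈ 2.6667)
j(n, E) = 63/4 (j(n, E) = 42/(8/3) = 42*(3/8) = 63/4)
-3805 + j(65, (5 - 4)*0) = -3805 + 63/4 = -15157/4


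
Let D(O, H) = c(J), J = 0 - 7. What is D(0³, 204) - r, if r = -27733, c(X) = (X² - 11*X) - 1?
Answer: 27858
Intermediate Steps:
J = -7
c(X) = -1 + X² - 11*X
D(O, H) = 125 (D(O, H) = -1 + (-7)² - 11*(-7) = -1 + 49 + 77 = 125)
D(0³, 204) - r = 125 - 1*(-27733) = 125 + 27733 = 27858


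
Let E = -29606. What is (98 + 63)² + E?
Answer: -3685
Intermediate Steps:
(98 + 63)² + E = (98 + 63)² - 29606 = 161² - 29606 = 25921 - 29606 = -3685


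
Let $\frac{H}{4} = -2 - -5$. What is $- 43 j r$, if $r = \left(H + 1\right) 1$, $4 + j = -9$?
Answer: $7267$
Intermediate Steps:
$j = -13$ ($j = -4 - 9 = -13$)
$H = 12$ ($H = 4 \left(-2 - -5\right) = 4 \left(-2 + 5\right) = 4 \cdot 3 = 12$)
$r = 13$ ($r = \left(12 + 1\right) 1 = 13 \cdot 1 = 13$)
$- 43 j r = \left(-43\right) \left(-13\right) 13 = 559 \cdot 13 = 7267$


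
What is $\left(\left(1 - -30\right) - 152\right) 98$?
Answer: $-11858$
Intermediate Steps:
$\left(\left(1 - -30\right) - 152\right) 98 = \left(\left(1 + 30\right) - 152\right) 98 = \left(31 - 152\right) 98 = \left(-121\right) 98 = -11858$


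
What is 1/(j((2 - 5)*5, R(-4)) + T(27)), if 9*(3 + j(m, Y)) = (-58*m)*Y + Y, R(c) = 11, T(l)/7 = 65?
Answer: 9/13649 ≈ 0.00065939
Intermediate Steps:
T(l) = 455 (T(l) = 7*65 = 455)
j(m, Y) = -3 + Y/9 - 58*Y*m/9 (j(m, Y) = -3 + ((-58*m)*Y + Y)/9 = -3 + (-58*Y*m + Y)/9 = -3 + (Y - 58*Y*m)/9 = -3 + (Y/9 - 58*Y*m/9) = -3 + Y/9 - 58*Y*m/9)
1/(j((2 - 5)*5, R(-4)) + T(27)) = 1/((-3 + (⅑)*11 - 58/9*11*(2 - 5)*5) + 455) = 1/((-3 + 11/9 - 58/9*11*(-3*5)) + 455) = 1/((-3 + 11/9 - 58/9*11*(-15)) + 455) = 1/((-3 + 11/9 + 3190/3) + 455) = 1/(9554/9 + 455) = 1/(13649/9) = 9/13649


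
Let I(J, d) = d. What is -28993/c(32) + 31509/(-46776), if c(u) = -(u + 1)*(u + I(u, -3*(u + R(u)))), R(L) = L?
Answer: -63439337/10290720 ≈ -6.1647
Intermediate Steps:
c(u) = 5*u*(1 + u) (c(u) = -(u + 1)*(u - 3*(u + u)) = -(1 + u)*(u - 6*u) = -(1 + u)*(-5*u) = -(-5)*u*(1 + u) = 5*u*(1 + u))
-28993/c(32) + 31509/(-46776) = -28993*1/(160*(1 + 32)) + 31509/(-46776) = -28993/(5*32*33) + 31509*(-1/46776) = -28993/5280 - 10503/15592 = -63439337/10290720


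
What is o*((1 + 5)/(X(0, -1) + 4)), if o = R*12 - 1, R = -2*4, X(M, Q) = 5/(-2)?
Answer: -388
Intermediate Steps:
X(M, Q) = -5/2 (X(M, Q) = 5*(-½) = -5/2)
R = -8
o = -97 (o = -8*12 - 1 = -96 - 1 = -97)
o*((1 + 5)/(X(0, -1) + 4)) = -97*(1 + 5)/(-5/2 + 4) = -582/3/2 = -582*2/3 = -97*4 = -388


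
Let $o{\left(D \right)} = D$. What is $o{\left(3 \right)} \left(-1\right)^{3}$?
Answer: $-3$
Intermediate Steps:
$o{\left(3 \right)} \left(-1\right)^{3} = 3 \left(-1\right)^{3} = 3 \left(-1\right) = -3$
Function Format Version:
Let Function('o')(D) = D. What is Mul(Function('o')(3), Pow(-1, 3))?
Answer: -3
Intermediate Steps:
Mul(Function('o')(3), Pow(-1, 3)) = Mul(3, Pow(-1, 3)) = Mul(3, -1) = -3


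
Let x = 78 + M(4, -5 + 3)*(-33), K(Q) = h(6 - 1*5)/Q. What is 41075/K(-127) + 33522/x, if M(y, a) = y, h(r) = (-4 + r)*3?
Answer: 5210938/9 ≈ 5.7899e+5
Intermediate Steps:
h(r) = -12 + 3*r
K(Q) = -9/Q (K(Q) = (-12 + 3*(6 - 1*5))/Q = (-12 + 3*(6 - 5))/Q = (-12 + 3*1)/Q = (-12 + 3)/Q = -9/Q)
x = -54 (x = 78 + 4*(-33) = 78 - 132 = -54)
41075/K(-127) + 33522/x = 41075/((-9/(-127))) + 33522/(-54) = 41075/((-9*(-1/127))) + 33522*(-1/54) = 41075/(9/127) - 5587/9 = 41075*(127/9) - 5587/9 = 5216525/9 - 5587/9 = 5210938/9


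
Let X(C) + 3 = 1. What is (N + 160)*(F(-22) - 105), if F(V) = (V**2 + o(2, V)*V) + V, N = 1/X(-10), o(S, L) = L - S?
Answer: 282315/2 ≈ 1.4116e+5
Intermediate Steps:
X(C) = -2 (X(C) = -3 + 1 = -2)
N = -1/2 (N = 1/(-2) = -1/2 ≈ -0.50000)
F(V) = V + V**2 + V*(-2 + V) (F(V) = (V**2 + (V - 1*2)*V) + V = (V**2 + (V - 2)*V) + V = (V**2 + (-2 + V)*V) + V = (V**2 + V*(-2 + V)) + V = V + V**2 + V*(-2 + V))
(N + 160)*(F(-22) - 105) = (-1/2 + 160)*(-22*(-1 + 2*(-22)) - 105) = 319*(-22*(-1 - 44) - 105)/2 = 319*(-22*(-45) - 105)/2 = 319*(990 - 105)/2 = (319/2)*885 = 282315/2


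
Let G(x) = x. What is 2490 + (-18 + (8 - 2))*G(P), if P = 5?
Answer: 2430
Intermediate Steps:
2490 + (-18 + (8 - 2))*G(P) = 2490 + (-18 + (8 - 2))*5 = 2490 + (-18 + 6)*5 = 2490 - 12*5 = 2490 - 60 = 2430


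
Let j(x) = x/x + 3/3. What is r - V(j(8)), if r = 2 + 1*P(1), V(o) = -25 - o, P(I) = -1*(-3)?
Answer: 32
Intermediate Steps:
P(I) = 3
j(x) = 2 (j(x) = 1 + 3*(⅓) = 1 + 1 = 2)
r = 5 (r = 2 + 1*3 = 2 + 3 = 5)
r - V(j(8)) = 5 - (-25 - 1*2) = 5 - (-25 - 2) = 5 - 1*(-27) = 5 + 27 = 32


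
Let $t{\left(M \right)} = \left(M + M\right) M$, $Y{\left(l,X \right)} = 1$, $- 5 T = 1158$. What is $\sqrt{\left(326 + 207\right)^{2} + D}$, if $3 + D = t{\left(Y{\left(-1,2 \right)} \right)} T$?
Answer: $\frac{\sqrt{7090570}}{5} \approx 532.56$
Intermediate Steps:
$T = - \frac{1158}{5}$ ($T = \left(- \frac{1}{5}\right) 1158 = - \frac{1158}{5} \approx -231.6$)
$t{\left(M \right)} = 2 M^{2}$ ($t{\left(M \right)} = 2 M M = 2 M^{2}$)
$D = - \frac{2331}{5}$ ($D = -3 + 2 \cdot 1^{2} \left(- \frac{1158}{5}\right) = -3 + 2 \cdot 1 \left(- \frac{1158}{5}\right) = -3 + 2 \left(- \frac{1158}{5}\right) = -3 - \frac{2316}{5} = - \frac{2331}{5} \approx -466.2$)
$\sqrt{\left(326 + 207\right)^{2} + D} = \sqrt{\left(326 + 207\right)^{2} - \frac{2331}{5}} = \sqrt{533^{2} - \frac{2331}{5}} = \sqrt{284089 - \frac{2331}{5}} = \sqrt{\frac{1418114}{5}} = \frac{\sqrt{7090570}}{5}$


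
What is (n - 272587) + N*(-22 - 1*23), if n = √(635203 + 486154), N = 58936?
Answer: -2924707 + √1121357 ≈ -2.9236e+6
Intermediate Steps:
n = √1121357 ≈ 1058.9
(n - 272587) + N*(-22 - 1*23) = (√1121357 - 272587) + 58936*(-22 - 1*23) = (-272587 + √1121357) + 58936*(-22 - 23) = (-272587 + √1121357) + 58936*(-45) = (-272587 + √1121357) - 2652120 = -2924707 + √1121357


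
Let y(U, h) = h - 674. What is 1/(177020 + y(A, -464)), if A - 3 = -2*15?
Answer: 1/175882 ≈ 5.6856e-6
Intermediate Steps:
A = -27 (A = 3 - 2*15 = 3 - 30 = -27)
y(U, h) = -674 + h
1/(177020 + y(A, -464)) = 1/(177020 + (-674 - 464)) = 1/(177020 - 1138) = 1/175882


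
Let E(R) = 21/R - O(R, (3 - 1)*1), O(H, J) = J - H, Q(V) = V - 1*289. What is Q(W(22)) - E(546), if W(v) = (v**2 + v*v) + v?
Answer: 4081/26 ≈ 156.96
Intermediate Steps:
W(v) = v + 2*v**2 (W(v) = (v**2 + v**2) + v = 2*v**2 + v = v + 2*v**2)
Q(V) = -289 + V (Q(V) = V - 289 = -289 + V)
E(R) = -2 + R + 21/R (E(R) = 21/R - ((3 - 1)*1 - R) = 21/R - (2*1 - R) = 21/R - (2 - R) = 21/R + (-2 + R) = -2 + R + 21/R)
Q(W(22)) - E(546) = (-289 + 22*(1 + 2*22)) - (-2 + 546 + 21/546) = (-289 + 22*(1 + 44)) - (-2 + 546 + 21*(1/546)) = (-289 + 22*45) - (-2 + 546 + 1/26) = (-289 + 990) - 1*14145/26 = 701 - 14145/26 = 4081/26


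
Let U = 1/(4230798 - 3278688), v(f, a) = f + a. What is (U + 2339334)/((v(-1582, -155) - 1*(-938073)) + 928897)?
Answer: 2227303294741/1775906991630 ≈ 1.2542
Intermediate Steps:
v(f, a) = a + f
U = 1/952110 ≈ 1.0503e-6
(U + 2339334)/((v(-1582, -155) - 1*(-938073)) + 928897) = (1/952110 + 2339334)/(((-155 - 1582) - 1*(-938073)) + 928897) = 2227303294741/(952110*((-1737 + 938073) + 928897)) = 2227303294741/(952110*(936336 + 928897)) = (2227303294741/952110)/1865233 = (2227303294741/952110)*(1/1865233) = 2227303294741/1775906991630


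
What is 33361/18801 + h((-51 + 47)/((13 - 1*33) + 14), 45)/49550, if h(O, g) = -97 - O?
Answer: 1651201319/931589550 ≈ 1.7725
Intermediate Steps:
33361/18801 + h((-51 + 47)/((13 - 1*33) + 14), 45)/49550 = 33361/18801 + (-97 - (-51 + 47)/((13 - 1*33) + 14))/49550 = 33361*(1/18801) + (-97 - (-4)/((13 - 33) + 14))*(1/49550) = 33361/18801 + (-97 - (-4)/(-20 + 14))*(1/49550) = 33361/18801 + (-97 - (-4)/(-6))*(1/49550) = 33361/18801 + (-97 - (-4)*(-1)/6)*(1/49550) = 33361/18801 + (-97 - 1*⅔)*(1/49550) = 33361/18801 + (-97 - ⅔)*(1/49550) = 33361/18801 - 293/3*1/49550 = 33361/18801 - 293/148650 = 1651201319/931589550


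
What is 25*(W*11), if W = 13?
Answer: 3575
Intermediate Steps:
25*(W*11) = 25*(13*11) = 25*143 = 3575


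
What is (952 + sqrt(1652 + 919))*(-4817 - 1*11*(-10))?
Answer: -4481064 - 4707*sqrt(2571) ≈ -4.7197e+6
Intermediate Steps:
(952 + sqrt(1652 + 919))*(-4817 - 1*11*(-10)) = (952 + sqrt(2571))*(-4817 - 11*(-10)) = (952 + sqrt(2571))*(-4817 + 110) = (952 + sqrt(2571))*(-4707) = -4481064 - 4707*sqrt(2571)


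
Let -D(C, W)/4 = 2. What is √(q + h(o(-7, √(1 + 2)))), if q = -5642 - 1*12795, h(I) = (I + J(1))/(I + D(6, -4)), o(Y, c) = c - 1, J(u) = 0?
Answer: 2*√(-41483 + 4609*√3)/√(9 - √3) ≈ 135.78*I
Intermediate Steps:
D(C, W) = -8 (D(C, W) = -4*2 = -8)
o(Y, c) = -1 + c
h(I) = I/(-8 + I) (h(I) = (I + 0)/(I - 8) = I/(-8 + I))
q = -18437 (q = -5642 - 12795 = -18437)
√(q + h(o(-7, √(1 + 2)))) = √(-18437 + (-1 + √(1 + 2))/(-8 + (-1 + √(1 + 2)))) = √(-18437 + (-1 + √3)/(-8 + (-1 + √3))) = √(-18437 + (-1 + √3)/(-9 + √3))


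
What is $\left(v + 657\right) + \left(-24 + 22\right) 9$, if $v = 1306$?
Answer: $1945$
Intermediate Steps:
$\left(v + 657\right) + \left(-24 + 22\right) 9 = \left(1306 + 657\right) + \left(-24 + 22\right) 9 = 1963 - 18 = 1945$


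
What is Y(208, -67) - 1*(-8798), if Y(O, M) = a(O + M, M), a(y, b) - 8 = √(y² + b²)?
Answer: 8806 + √24370 ≈ 8962.1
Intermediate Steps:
a(y, b) = 8 + √(b² + y²) (a(y, b) = 8 + √(y² + b²) = 8 + √(b² + y²))
Y(O, M) = 8 + √(M² + (M + O)²) (Y(O, M) = 8 + √(M² + (O + M)²) = 8 + √(M² + (M + O)²))
Y(208, -67) - 1*(-8798) = (8 + √((-67)² + (-67 + 208)²)) - 1*(-8798) = (8 + √(4489 + 141²)) + 8798 = (8 + √(4489 + 19881)) + 8798 = (8 + √24370) + 8798 = 8806 + √24370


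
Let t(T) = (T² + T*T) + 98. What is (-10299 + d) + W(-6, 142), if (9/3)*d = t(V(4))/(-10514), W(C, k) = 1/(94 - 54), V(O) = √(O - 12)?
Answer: -6497007029/630840 ≈ -10299.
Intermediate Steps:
V(O) = √(-12 + O)
W(C, k) = 1/40
t(T) = 98 + 2*T² (t(T) = (T² + T²) + 98 = 2*T² + 98 = 98 + 2*T²)
d = -41/15771 (d = ((98 + 2*(√(-12 + 4))²)/(-10514))/3 = ((98 + 2*(√(-8))²)*(-1/10514))/3 = ((98 + 2*(2*I*√2)²)*(-1/10514))/3 = ((98 + 2*(-8))*(-1/10514))/3 = ((98 - 16)*(-1/10514))/3 = (82*(-1/10514))/3 = (⅓)*(-41/5257) = -41/15771 ≈ -0.0025997)
(-10299 + d) + W(-6, 142) = (-10299 - 41/15771) + 1/40 = -162425570/15771 + 1/40 = -6497007029/630840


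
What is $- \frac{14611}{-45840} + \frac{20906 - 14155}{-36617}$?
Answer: $\frac{225545147}{1678523280} \approx 0.13437$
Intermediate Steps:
$- \frac{14611}{-45840} + \frac{20906 - 14155}{-36617} = \left(-14611\right) \left(- \frac{1}{45840}\right) + 6751 \left(- \frac{1}{36617}\right) = \frac{14611}{45840} - \frac{6751}{36617} = \frac{225545147}{1678523280}$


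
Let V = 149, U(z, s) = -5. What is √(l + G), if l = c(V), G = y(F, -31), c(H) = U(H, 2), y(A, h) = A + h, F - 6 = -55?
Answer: I*√85 ≈ 9.2195*I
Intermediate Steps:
F = -49 (F = 6 - 55 = -49)
c(H) = -5
G = -80 (G = -49 - 31 = -80)
l = -5
√(l + G) = √(-5 - 80) = √(-85) = I*√85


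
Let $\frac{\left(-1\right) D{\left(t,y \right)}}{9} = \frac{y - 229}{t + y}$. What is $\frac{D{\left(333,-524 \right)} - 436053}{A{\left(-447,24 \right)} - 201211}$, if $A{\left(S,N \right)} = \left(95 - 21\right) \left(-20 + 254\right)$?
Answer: $\frac{16658580}{7024789} \approx 2.3714$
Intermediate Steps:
$A{\left(S,N \right)} = 17316$ ($A{\left(S,N \right)} = 74 \cdot 234 = 17316$)
$D{\left(t,y \right)} = - \frac{9 \left(-229 + y\right)}{t + y}$ ($D{\left(t,y \right)} = - 9 \frac{y - 229}{t + y} = - 9 \frac{-229 + y}{t + y} = - \frac{9 \left(-229 + y\right)}{t + y}$)
$\frac{D{\left(333,-524 \right)} - 436053}{A{\left(-447,24 \right)} - 201211} = \frac{\frac{9 \left(229 - -524\right)}{333 - 524} - 436053}{17316 - 201211} = \frac{\frac{9 \left(229 + 524\right)}{-191} - 436053}{17316 - 201211} = \frac{9 \left(- \frac{1}{191}\right) 753 - 436053}{-183895} = \left(- \frac{6777}{191} - 436053\right) \left(- \frac{1}{183895}\right) = \left(- \frac{83292900}{191}\right) \left(- \frac{1}{183895}\right) = \frac{16658580}{7024789}$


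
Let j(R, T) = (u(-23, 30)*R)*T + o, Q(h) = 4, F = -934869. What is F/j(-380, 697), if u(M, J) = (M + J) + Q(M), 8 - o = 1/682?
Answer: 212526886/662324755 ≈ 0.32088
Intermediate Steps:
o = 5455/682 (o = 8 - 1/682 = 5455/682 ≈ 7.9985)
u(M, J) = 4 + J + M (u(M, J) = (M + J) + 4 = (J + M) + 4 = 4 + J + M)
j(R, T) = 5455/682 + 11*R*T (j(R, T) = ((4 + 30 - 23)*R)*T + 5455/682 = (11*R)*T + 5455/682 = 11*R*T + 5455/682 = 5455/682 + 11*R*T)
F/j(-380, 697) = -934869/(5455/682 + 11*(-380)*697) = -934869/(5455/682 - 2913460) = -934869/(-1986974265/682) = -934869*(-682/1986974265) = 212526886/662324755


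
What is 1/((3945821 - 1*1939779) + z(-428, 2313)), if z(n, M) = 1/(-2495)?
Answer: 2495/5005074789 ≈ 4.9849e-7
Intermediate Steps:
z(n, M) = -1/2495
1/((3945821 - 1*1939779) + z(-428, 2313)) = 1/((3945821 - 1*1939779) - 1/2495) = 1/((3945821 - 1939779) - 1/2495) = 1/(2006042 - 1/2495) = 1/(5005074789/2495) = 2495/5005074789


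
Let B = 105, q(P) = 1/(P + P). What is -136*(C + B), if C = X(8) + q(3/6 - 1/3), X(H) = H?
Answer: -15776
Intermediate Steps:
q(P) = 1/(2*P)
C = 11 (C = 8 + 1/(2*(3/6 - 1/3)) = 8 + 1/(2*(3*(⅙) - 1*⅓)) = 8 + 1/(2*(½ - ⅓)) = 8 + 1/(2*(⅙)) = 8 + (½)*6 = 8 + 3 = 11)
-136*(C + B) = -136*(11 + 105) = -136*116 = -15776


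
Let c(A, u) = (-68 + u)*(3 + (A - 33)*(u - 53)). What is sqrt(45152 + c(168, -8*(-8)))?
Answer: 140*sqrt(2) ≈ 197.99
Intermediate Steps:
c(A, u) = (-68 + u)*(3 + (-53 + u)*(-33 + A)) (c(A, u) = (-68 + u)*(3 + (-33 + A)*(-53 + u)) = (-68 + u)*(3 + (-53 + u)*(-33 + A)))
sqrt(45152 + c(168, -8*(-8))) = sqrt(45152 + (-119136 - 33*(-8*(-8))**2 + 3604*168 + 3996*(-8*(-8)) + 168*(-8*(-8))**2 - 121*168*(-8*(-8)))) = sqrt(45152 + (-119136 - 33*64**2 + 605472 + 3996*64 + 168*64**2 - 121*168*64)) = sqrt(45152 + (-119136 - 33*4096 + 605472 + 255744 + 168*4096 - 1300992)) = sqrt(45152 + (-119136 - 135168 + 605472 + 255744 + 688128 - 1300992)) = sqrt(45152 - 5952) = sqrt(39200) = 140*sqrt(2)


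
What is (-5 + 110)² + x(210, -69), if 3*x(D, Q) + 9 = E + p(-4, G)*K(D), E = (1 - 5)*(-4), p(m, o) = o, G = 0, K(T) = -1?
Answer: 33082/3 ≈ 11027.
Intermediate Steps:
E = 16 (E = -4*(-4) = 16)
x(D, Q) = 7/3 (x(D, Q) = -3 + (16 + 0*(-1))/3 = -3 + (16 + 0)/3 = -3 + (⅓)*16 = -3 + 16/3 = 7/3)
(-5 + 110)² + x(210, -69) = (-5 + 110)² + 7/3 = 105² + 7/3 = 11025 + 7/3 = 33082/3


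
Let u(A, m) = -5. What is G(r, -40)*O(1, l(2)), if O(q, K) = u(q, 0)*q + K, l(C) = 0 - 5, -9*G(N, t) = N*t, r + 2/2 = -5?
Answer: 800/3 ≈ 266.67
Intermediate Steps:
r = -6 (r = -1 - 5 = -6)
G(N, t) = -N*t/9
l(C) = -5
O(q, K) = K - 5*q (O(q, K) = -5*q + K = K - 5*q)
G(r, -40)*O(1, l(2)) = (-⅑*(-6)*(-40))*(-5 - 5*1) = -80*(-5 - 5)/3 = -80/3*(-10) = 800/3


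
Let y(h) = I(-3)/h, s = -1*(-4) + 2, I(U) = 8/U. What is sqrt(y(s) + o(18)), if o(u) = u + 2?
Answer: 4*sqrt(11)/3 ≈ 4.4222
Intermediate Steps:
o(u) = 2 + u
s = 6 (s = 4 + 2 = 6)
y(h) = -8/(3*h) (y(h) = (8/(-3))/h = (8*(-1/3))/h = -8/(3*h))
sqrt(y(s) + o(18)) = sqrt(-8/3/6 + (2 + 18)) = sqrt(-8/3*1/6 + 20) = sqrt(-4/9 + 20) = sqrt(176/9) = 4*sqrt(11)/3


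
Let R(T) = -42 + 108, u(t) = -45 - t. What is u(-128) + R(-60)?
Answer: 149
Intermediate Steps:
R(T) = 66
u(-128) + R(-60) = (-45 - 1*(-128)) + 66 = (-45 + 128) + 66 = 83 + 66 = 149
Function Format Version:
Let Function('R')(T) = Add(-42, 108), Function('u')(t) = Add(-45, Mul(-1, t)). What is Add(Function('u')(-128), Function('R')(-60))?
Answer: 149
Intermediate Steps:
Function('R')(T) = 66
Add(Function('u')(-128), Function('R')(-60)) = Add(Add(-45, Mul(-1, -128)), 66) = Add(Add(-45, 128), 66) = Add(83, 66) = 149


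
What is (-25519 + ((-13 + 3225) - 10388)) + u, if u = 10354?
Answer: -22341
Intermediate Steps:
(-25519 + ((-13 + 3225) - 10388)) + u = (-25519 + ((-13 + 3225) - 10388)) + 10354 = (-25519 + (3212 - 10388)) + 10354 = (-25519 - 7176) + 10354 = -32695 + 10354 = -22341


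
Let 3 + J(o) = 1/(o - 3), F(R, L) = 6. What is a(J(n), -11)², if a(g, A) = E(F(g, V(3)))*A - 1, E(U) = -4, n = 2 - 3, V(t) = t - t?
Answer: 1849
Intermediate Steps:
V(t) = 0
n = -1
J(o) = -3 + 1/(-3 + o) (J(o) = -3 + 1/(o - 3) = -3 + 1/(-3 + o))
a(g, A) = -1 - 4*A (a(g, A) = -4*A - 1 = -1 - 4*A)
a(J(n), -11)² = (-1 - 4*(-11))² = (-1 + 44)² = 43² = 1849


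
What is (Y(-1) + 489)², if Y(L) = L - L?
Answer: 239121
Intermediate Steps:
Y(L) = 0
(Y(-1) + 489)² = (0 + 489)² = 489² = 239121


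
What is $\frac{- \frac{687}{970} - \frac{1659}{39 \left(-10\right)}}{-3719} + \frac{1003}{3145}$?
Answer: $\frac{275862746}{867586915} \approx 0.31797$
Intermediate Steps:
$\frac{- \frac{687}{970} - \frac{1659}{39 \left(-10\right)}}{-3719} + \frac{1003}{3145} = \left(\left(-687\right) \frac{1}{970} - \frac{1659}{-390}\right) \left(- \frac{1}{3719}\right) + 1003 \cdot \frac{1}{3145} = \left(- \frac{687}{970} - - \frac{553}{130}\right) \left(- \frac{1}{3719}\right) + \frac{59}{185} = \left(- \frac{687}{970} + \frac{553}{130}\right) \left(- \frac{1}{3719}\right) + \frac{59}{185} = \frac{4471}{1261} \left(- \frac{1}{3719}\right) + \frac{59}{185} = - \frac{4471}{4689659} + \frac{59}{185} = \frac{275862746}{867586915}$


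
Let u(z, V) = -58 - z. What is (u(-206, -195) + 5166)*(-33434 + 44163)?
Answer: 57013906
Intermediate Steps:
(u(-206, -195) + 5166)*(-33434 + 44163) = ((-58 - 1*(-206)) + 5166)*(-33434 + 44163) = ((-58 + 206) + 5166)*10729 = (148 + 5166)*10729 = 5314*10729 = 57013906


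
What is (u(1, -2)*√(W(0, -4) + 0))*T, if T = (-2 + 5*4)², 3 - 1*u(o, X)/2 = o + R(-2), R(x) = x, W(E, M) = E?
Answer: 0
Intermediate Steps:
u(o, X) = 10 - 2*o (u(o, X) = 6 - 2*(o - 2) = 6 - 2*(-2 + o) = 6 + (4 - 2*o) = 10 - 2*o)
T = 324 (T = (-2 + 20)² = 18² = 324)
(u(1, -2)*√(W(0, -4) + 0))*T = ((10 - 2*1)*√(0 + 0))*324 = ((10 - 2)*√0)*324 = (8*0)*324 = 0*324 = 0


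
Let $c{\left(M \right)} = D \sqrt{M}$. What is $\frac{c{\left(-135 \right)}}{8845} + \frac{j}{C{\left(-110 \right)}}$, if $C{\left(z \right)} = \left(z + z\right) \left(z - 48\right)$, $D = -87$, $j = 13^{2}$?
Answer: $\frac{169}{34760} - \frac{9 i \sqrt{15}}{305} \approx 0.0048619 - 0.11428 i$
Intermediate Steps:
$j = 169$
$c{\left(M \right)} = - 87 \sqrt{M}$
$C{\left(z \right)} = 2 z \left(-48 + z\right)$
$\frac{c{\left(-135 \right)}}{8845} + \frac{j}{C{\left(-110 \right)}} = \frac{\left(-87\right) \sqrt{-135}}{8845} + \frac{169}{2 \left(-110\right) \left(-48 - 110\right)} = - 87 \cdot 3 i \sqrt{15} \cdot \frac{1}{8845} + \frac{169}{2 \left(-110\right) \left(-158\right)} = - 261 i \sqrt{15} \cdot \frac{1}{8845} + \frac{169}{34760} = - \frac{9 i \sqrt{15}}{305} + 169 \cdot \frac{1}{34760} = - \frac{9 i \sqrt{15}}{305} + \frac{169}{34760} = \frac{169}{34760} - \frac{9 i \sqrt{15}}{305}$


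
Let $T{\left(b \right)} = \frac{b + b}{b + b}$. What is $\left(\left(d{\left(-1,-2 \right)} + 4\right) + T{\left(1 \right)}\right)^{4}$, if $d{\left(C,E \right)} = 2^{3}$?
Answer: $28561$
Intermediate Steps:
$T{\left(b \right)} = 1$ ($T{\left(b \right)} = \frac{2 b}{2 b} = 2 b \frac{1}{2 b} = 1$)
$d{\left(C,E \right)} = 8$
$\left(\left(d{\left(-1,-2 \right)} + 4\right) + T{\left(1 \right)}\right)^{4} = \left(\left(8 + 4\right) + 1\right)^{4} = \left(12 + 1\right)^{4} = 13^{4} = 28561$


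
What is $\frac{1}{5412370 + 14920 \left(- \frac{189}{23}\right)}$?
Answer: $\frac{23}{121664630} \approx 1.8904 \cdot 10^{-7}$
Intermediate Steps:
$\frac{1}{5412370 + 14920 \left(- \frac{189}{23}\right)} = \frac{1}{5412370 - \frac{2819880}{23}} = \frac{1}{\frac{121664630}{23}} = \frac{23}{121664630}$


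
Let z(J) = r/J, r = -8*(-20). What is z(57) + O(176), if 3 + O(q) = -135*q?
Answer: -1354331/57 ≈ -23760.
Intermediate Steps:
O(q) = -3 - 135*q
r = 160
z(J) = 160/J
z(57) + O(176) = 160/57 + (-3 - 135*176) = 160*(1/57) + (-3 - 23760) = 160/57 - 23763 = -1354331/57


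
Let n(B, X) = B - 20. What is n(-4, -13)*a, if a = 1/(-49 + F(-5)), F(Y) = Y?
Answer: 4/9 ≈ 0.44444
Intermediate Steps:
n(B, X) = -20 + B
a = -1/54 (a = 1/(-49 - 5) = 1/(-54) = -1/54 ≈ -0.018519)
n(-4, -13)*a = (-20 - 4)*(-1/54) = -24*(-1/54) = 4/9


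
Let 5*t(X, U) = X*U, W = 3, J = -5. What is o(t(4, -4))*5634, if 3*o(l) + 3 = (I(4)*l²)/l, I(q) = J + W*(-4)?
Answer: 482646/5 ≈ 96529.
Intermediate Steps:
I(q) = -17 (I(q) = -5 + 3*(-4) = -5 - 12 = -17)
t(X, U) = U*X/5 (t(X, U) = (X*U)/5 = (U*X)/5 = U*X/5)
o(l) = -1 - 17*l/3 (o(l) = -1 + ((-17*l²)/l)/3 = -1 + (-17*l)/3 = -1 - 17*l/3)
o(t(4, -4))*5634 = (-1 - 17*(-4)*4/15)*5634 = (-1 - 17/3*(-16/5))*5634 = (-1 + 272/15)*5634 = (257/15)*5634 = 482646/5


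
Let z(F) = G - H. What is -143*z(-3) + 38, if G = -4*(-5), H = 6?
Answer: -1964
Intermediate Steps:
G = 20
z(F) = 14 (z(F) = 20 - 1*6 = 20 - 6 = 14)
-143*z(-3) + 38 = -143*14 + 38 = -2002 + 38 = -1964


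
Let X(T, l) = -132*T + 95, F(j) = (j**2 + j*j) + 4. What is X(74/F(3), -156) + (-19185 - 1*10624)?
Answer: -30158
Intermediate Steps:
F(j) = 4 + 2*j**2 (F(j) = (j**2 + j**2) + 4 = 2*j**2 + 4 = 4 + 2*j**2)
X(T, l) = 95 - 132*T
X(74/F(3), -156) + (-19185 - 1*10624) = (95 - 9768/(4 + 2*3**2)) + (-19185 - 1*10624) = (95 - 9768/(4 + 2*9)) + (-19185 - 10624) = (95 - 9768/(4 + 18)) - 29809 = (95 - 9768/22) - 29809 = (95 - 132*37/11) - 29809 = (95 - 444) - 29809 = -349 - 29809 = -30158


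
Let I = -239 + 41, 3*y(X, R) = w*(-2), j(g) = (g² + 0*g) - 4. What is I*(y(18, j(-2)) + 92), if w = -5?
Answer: -18876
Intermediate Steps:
j(g) = -4 + g² (j(g) = (g² + 0) - 4 = g² - 4 = -4 + g²)
y(X, R) = 10/3 (y(X, R) = (-5*(-2))/3 = (⅓)*10 = 10/3)
I = -198
I*(y(18, j(-2)) + 92) = -198*(10/3 + 92) = -198*286/3 = -18876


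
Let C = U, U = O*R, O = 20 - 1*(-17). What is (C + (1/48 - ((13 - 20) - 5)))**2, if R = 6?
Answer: 126180289/2304 ≈ 54766.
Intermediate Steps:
O = 37 (O = 20 + 17 = 37)
U = 222 (U = 37*6 = 222)
C = 222
(C + (1/48 - ((13 - 20) - 5)))**2 = (222 + (1/48 - ((13 - 20) - 5)))**2 = (222 + (1/48 - (-7 - 5)))**2 = (222 + (1/48 - 1*(-12)))**2 = (222 + (1/48 + 12))**2 = (222 + 577/48)**2 = (11233/48)**2 = 126180289/2304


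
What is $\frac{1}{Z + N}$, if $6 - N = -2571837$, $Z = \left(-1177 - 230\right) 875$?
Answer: $\frac{1}{1340718} \approx 7.4587 \cdot 10^{-7}$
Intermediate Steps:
$Z = -1231125$ ($Z = \left(-1407\right) 875 = -1231125$)
$N = 2571843$ ($N = 6 - -2571837 = 6 + 2571837 = 2571843$)
$\frac{1}{Z + N} = \frac{1}{-1231125 + 2571843} = \frac{1}{1340718}$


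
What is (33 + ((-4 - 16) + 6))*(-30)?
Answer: -570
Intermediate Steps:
(33 + ((-4 - 16) + 6))*(-30) = (33 + (-20 + 6))*(-30) = (33 - 14)*(-30) = 19*(-30) = -570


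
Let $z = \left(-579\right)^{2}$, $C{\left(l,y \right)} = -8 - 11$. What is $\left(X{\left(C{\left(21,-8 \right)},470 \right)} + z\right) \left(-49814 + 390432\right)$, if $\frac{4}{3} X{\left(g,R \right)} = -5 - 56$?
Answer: $\frac{228347071329}{2} \approx 1.1417 \cdot 10^{11}$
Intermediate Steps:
$C{\left(l,y \right)} = -19$ ($C{\left(l,y \right)} = -8 - 11 = -19$)
$z = 335241$
$X{\left(g,R \right)} = - \frac{183}{4}$ ($X{\left(g,R \right)} = \frac{3 \left(-5 - 56\right)}{4} = \frac{3}{4} \left(-61\right) = - \frac{183}{4}$)
$\left(X{\left(C{\left(21,-8 \right)},470 \right)} + z\right) \left(-49814 + 390432\right) = \left(- \frac{183}{4} + 335241\right) \left(-49814 + 390432\right) = \frac{1340781}{4} \cdot 340618 = \frac{228347071329}{2}$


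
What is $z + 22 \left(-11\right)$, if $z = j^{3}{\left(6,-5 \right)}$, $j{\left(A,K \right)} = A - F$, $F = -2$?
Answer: $270$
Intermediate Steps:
$j{\left(A,K \right)} = 2 + A$ ($j{\left(A,K \right)} = A - -2 = A + 2 = 2 + A$)
$z = 512$ ($z = \left(2 + 6\right)^{3} = 8^{3} = 512$)
$z + 22 \left(-11\right) = 512 + 22 \left(-11\right) = 512 - 242 = 270$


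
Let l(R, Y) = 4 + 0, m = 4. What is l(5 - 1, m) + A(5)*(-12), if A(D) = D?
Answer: -56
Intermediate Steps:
l(R, Y) = 4
l(5 - 1, m) + A(5)*(-12) = 4 + 5*(-12) = 4 - 60 = -56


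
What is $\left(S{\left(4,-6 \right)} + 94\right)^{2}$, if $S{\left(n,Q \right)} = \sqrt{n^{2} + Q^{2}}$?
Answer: $8888 + 376 \sqrt{13} \approx 10244.0$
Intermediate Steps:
$S{\left(n,Q \right)} = \sqrt{Q^{2} + n^{2}}$
$\left(S{\left(4,-6 \right)} + 94\right)^{2} = \left(\sqrt{\left(-6\right)^{2} + 4^{2}} + 94\right)^{2} = \left(\sqrt{36 + 16} + 94\right)^{2} = \left(\sqrt{52} + 94\right)^{2} = \left(2 \sqrt{13} + 94\right)^{2} = \left(94 + 2 \sqrt{13}\right)^{2}$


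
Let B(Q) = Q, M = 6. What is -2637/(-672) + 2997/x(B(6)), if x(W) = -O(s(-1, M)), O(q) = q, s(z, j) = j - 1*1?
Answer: -666933/1120 ≈ -595.48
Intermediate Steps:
s(z, j) = -1 + j (s(z, j) = j - 1 = -1 + j)
x(W) = -5 (x(W) = -(-1 + 6) = -1*5 = -5)
-2637/(-672) + 2997/x(B(6)) = -2637/(-672) + 2997/(-5) = -2637*(-1/672) + 2997*(-⅕) = 879/224 - 2997/5 = -666933/1120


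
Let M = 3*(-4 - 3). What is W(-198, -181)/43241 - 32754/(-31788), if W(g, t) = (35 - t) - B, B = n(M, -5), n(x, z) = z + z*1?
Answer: 237249967/229090818 ≈ 1.0356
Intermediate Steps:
M = -21 (M = 3*(-7) = -21)
n(x, z) = 2*z (n(x, z) = z + z = 2*z)
B = -10 (B = 2*(-5) = -10)
W(g, t) = 45 - t (W(g, t) = (35 - t) - 1*(-10) = (35 - t) + 10 = 45 - t)
W(-198, -181)/43241 - 32754/(-31788) = (45 - 1*(-181))/43241 - 32754/(-31788) = (45 + 181)*(1/43241) - 32754*(-1/31788) = 226*(1/43241) + 5459/5298 = 226/43241 + 5459/5298 = 237249967/229090818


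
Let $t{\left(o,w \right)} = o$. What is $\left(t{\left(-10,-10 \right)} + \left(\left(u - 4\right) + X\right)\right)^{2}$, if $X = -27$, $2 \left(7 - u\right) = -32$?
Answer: $324$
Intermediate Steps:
$u = 23$ ($u = 7 - -16 = 7 + 16 = 23$)
$\left(t{\left(-10,-10 \right)} + \left(\left(u - 4\right) + X\right)\right)^{2} = \left(-10 + \left(\left(23 - 4\right) - 27\right)\right)^{2} = \left(-10 + \left(19 - 27\right)\right)^{2} = \left(-10 - 8\right)^{2} = \left(-18\right)^{2} = 324$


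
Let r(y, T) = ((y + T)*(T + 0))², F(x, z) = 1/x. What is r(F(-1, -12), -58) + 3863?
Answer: 11713947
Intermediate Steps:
r(y, T) = T²*(T + y)² (r(y, T) = ((T + y)*T)² = (T*(T + y))² = T²*(T + y)²)
r(F(-1, -12), -58) + 3863 = (-58)²*(-58 + 1/(-1))² + 3863 = 3364*(-58 - 1)² + 3863 = 3364*(-59)² + 3863 = 3364*3481 + 3863 = 11710084 + 3863 = 11713947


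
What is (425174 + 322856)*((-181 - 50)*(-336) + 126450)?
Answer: 152647489980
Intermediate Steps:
(425174 + 322856)*((-181 - 50)*(-336) + 126450) = 748030*(-231*(-336) + 126450) = 748030*(77616 + 126450) = 748030*204066 = 152647489980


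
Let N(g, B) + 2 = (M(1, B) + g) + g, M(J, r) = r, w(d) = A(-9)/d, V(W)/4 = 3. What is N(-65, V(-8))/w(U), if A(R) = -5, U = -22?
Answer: -528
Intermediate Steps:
V(W) = 12 (V(W) = 4*3 = 12)
w(d) = -5/d
N(g, B) = -2 + B + 2*g (N(g, B) = -2 + ((B + g) + g) = -2 + (B + 2*g) = -2 + B + 2*g)
N(-65, V(-8))/w(U) = (-2 + 12 + 2*(-65))/((-5/(-22))) = (-2 + 12 - 130)/((-5*(-1/22))) = -120/5/22 = -120*22/5 = -528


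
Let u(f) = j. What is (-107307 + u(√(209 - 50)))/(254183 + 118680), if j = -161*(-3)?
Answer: -106824/372863 ≈ -0.28650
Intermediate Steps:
j = 483
u(f) = 483
(-107307 + u(√(209 - 50)))/(254183 + 118680) = (-107307 + 483)/(254183 + 118680) = -106824/372863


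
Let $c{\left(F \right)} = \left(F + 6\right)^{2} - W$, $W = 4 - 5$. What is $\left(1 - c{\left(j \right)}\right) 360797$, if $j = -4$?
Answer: $-1443188$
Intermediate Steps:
$W = -1$
$c{\left(F \right)} = 1 + \left(6 + F\right)^{2}$ ($c{\left(F \right)} = \left(F + 6\right)^{2} - -1 = \left(6 + F\right)^{2} + 1 = 1 + \left(6 + F\right)^{2}$)
$\left(1 - c{\left(j \right)}\right) 360797 = \left(1 - \left(1 + \left(6 - 4\right)^{2}\right)\right) 360797 = \left(1 - \left(1 + 2^{2}\right)\right) 360797 = \left(1 - \left(1 + 4\right)\right) 360797 = \left(1 - 5\right) 360797 = \left(-4\right) 360797 = -1443188$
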